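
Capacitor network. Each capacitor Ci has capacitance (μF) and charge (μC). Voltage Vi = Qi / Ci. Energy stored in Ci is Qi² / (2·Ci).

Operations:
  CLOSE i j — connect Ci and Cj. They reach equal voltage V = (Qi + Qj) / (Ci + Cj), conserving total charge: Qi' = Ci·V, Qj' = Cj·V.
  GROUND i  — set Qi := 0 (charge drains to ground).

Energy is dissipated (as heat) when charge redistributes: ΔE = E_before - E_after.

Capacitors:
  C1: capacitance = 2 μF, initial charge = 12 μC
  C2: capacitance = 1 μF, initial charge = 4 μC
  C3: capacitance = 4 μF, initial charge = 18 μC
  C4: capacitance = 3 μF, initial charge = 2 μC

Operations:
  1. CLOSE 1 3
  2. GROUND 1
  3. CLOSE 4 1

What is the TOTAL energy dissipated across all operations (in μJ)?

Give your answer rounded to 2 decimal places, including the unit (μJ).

Answer: 26.77 μJ

Derivation:
Initial: C1(2μF, Q=12μC, V=6.00V), C2(1μF, Q=4μC, V=4.00V), C3(4μF, Q=18μC, V=4.50V), C4(3μF, Q=2μC, V=0.67V)
Op 1: CLOSE 1-3: Q_total=30.00, C_total=6.00, V=5.00; Q1=10.00, Q3=20.00; dissipated=1.500
Op 2: GROUND 1: Q1=0; energy lost=25.000
Op 3: CLOSE 4-1: Q_total=2.00, C_total=5.00, V=0.40; Q4=1.20, Q1=0.80; dissipated=0.267
Total dissipated: 26.767 μJ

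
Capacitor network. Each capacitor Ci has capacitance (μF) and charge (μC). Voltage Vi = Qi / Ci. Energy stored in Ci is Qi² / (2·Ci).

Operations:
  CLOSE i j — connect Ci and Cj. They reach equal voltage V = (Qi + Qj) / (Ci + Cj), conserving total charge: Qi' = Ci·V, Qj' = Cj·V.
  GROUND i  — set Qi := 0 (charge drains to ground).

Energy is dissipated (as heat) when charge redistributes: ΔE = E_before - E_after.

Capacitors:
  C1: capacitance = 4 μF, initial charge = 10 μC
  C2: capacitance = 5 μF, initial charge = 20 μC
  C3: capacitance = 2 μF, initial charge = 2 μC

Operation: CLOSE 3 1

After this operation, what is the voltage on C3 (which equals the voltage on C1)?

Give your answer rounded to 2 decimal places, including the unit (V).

Initial: C1(4μF, Q=10μC, V=2.50V), C2(5μF, Q=20μC, V=4.00V), C3(2μF, Q=2μC, V=1.00V)
Op 1: CLOSE 3-1: Q_total=12.00, C_total=6.00, V=2.00; Q3=4.00, Q1=8.00; dissipated=1.500

Answer: 2.00 V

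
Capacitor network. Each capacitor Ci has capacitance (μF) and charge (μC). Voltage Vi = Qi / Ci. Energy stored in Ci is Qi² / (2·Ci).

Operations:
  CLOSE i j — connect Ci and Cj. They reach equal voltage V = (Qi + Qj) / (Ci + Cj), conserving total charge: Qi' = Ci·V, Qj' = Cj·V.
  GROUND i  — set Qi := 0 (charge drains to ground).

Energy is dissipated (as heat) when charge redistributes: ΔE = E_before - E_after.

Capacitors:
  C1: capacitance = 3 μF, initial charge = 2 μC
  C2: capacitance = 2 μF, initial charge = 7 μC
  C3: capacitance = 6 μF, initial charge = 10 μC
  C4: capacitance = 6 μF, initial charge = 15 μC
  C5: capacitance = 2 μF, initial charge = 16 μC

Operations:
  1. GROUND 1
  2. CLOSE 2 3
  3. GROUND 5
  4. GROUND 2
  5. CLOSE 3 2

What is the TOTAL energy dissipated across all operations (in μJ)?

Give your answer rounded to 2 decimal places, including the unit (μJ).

Initial: C1(3μF, Q=2μC, V=0.67V), C2(2μF, Q=7μC, V=3.50V), C3(6μF, Q=10μC, V=1.67V), C4(6μF, Q=15μC, V=2.50V), C5(2μF, Q=16μC, V=8.00V)
Op 1: GROUND 1: Q1=0; energy lost=0.667
Op 2: CLOSE 2-3: Q_total=17.00, C_total=8.00, V=2.12; Q2=4.25, Q3=12.75; dissipated=2.521
Op 3: GROUND 5: Q5=0; energy lost=64.000
Op 4: GROUND 2: Q2=0; energy lost=4.516
Op 5: CLOSE 3-2: Q_total=12.75, C_total=8.00, V=1.59; Q3=9.56, Q2=3.19; dissipated=3.387
Total dissipated: 75.090 μJ

Answer: 75.09 μJ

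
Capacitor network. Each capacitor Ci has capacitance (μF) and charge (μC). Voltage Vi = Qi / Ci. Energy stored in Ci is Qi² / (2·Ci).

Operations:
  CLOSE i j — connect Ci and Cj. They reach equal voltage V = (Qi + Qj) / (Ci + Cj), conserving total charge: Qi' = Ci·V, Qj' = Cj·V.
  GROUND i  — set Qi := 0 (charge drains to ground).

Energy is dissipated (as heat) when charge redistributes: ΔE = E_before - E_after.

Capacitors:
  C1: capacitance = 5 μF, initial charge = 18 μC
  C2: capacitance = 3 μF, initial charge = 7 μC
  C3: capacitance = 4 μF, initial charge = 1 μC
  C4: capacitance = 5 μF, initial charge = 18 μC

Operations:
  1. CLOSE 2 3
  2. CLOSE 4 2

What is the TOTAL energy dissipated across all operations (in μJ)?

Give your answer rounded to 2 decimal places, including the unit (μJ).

Initial: C1(5μF, Q=18μC, V=3.60V), C2(3μF, Q=7μC, V=2.33V), C3(4μF, Q=1μC, V=0.25V), C4(5μF, Q=18μC, V=3.60V)
Op 1: CLOSE 2-3: Q_total=8.00, C_total=7.00, V=1.14; Q2=3.43, Q3=4.57; dissipated=3.720
Op 2: CLOSE 4-2: Q_total=21.43, C_total=8.00, V=2.68; Q4=13.39, Q2=8.04; dissipated=5.660
Total dissipated: 9.380 μJ

Answer: 9.38 μJ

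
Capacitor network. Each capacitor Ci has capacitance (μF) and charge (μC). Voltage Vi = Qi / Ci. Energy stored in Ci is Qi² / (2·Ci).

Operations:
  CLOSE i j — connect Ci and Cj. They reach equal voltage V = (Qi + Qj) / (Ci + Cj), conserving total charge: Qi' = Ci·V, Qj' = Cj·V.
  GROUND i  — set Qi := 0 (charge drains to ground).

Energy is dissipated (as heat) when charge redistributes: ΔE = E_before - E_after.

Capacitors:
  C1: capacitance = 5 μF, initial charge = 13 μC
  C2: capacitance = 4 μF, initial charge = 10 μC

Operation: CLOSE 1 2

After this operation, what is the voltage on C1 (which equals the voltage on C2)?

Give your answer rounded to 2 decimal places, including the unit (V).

Initial: C1(5μF, Q=13μC, V=2.60V), C2(4μF, Q=10μC, V=2.50V)
Op 1: CLOSE 1-2: Q_total=23.00, C_total=9.00, V=2.56; Q1=12.78, Q2=10.22; dissipated=0.011

Answer: 2.56 V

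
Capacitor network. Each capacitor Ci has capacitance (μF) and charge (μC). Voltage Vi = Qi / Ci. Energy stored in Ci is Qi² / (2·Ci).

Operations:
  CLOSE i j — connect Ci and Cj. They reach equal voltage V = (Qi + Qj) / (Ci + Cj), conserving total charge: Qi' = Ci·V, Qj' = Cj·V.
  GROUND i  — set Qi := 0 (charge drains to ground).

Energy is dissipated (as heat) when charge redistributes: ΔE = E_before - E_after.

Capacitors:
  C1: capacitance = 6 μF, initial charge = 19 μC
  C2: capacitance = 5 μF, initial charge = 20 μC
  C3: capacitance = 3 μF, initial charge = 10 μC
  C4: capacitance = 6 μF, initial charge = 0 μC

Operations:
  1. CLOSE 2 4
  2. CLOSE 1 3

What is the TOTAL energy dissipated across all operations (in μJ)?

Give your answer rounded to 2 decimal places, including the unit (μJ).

Initial: C1(6μF, Q=19μC, V=3.17V), C2(5μF, Q=20μC, V=4.00V), C3(3μF, Q=10μC, V=3.33V), C4(6μF, Q=0μC, V=0.00V)
Op 1: CLOSE 2-4: Q_total=20.00, C_total=11.00, V=1.82; Q2=9.09, Q4=10.91; dissipated=21.818
Op 2: CLOSE 1-3: Q_total=29.00, C_total=9.00, V=3.22; Q1=19.33, Q3=9.67; dissipated=0.028
Total dissipated: 21.846 μJ

Answer: 21.85 μJ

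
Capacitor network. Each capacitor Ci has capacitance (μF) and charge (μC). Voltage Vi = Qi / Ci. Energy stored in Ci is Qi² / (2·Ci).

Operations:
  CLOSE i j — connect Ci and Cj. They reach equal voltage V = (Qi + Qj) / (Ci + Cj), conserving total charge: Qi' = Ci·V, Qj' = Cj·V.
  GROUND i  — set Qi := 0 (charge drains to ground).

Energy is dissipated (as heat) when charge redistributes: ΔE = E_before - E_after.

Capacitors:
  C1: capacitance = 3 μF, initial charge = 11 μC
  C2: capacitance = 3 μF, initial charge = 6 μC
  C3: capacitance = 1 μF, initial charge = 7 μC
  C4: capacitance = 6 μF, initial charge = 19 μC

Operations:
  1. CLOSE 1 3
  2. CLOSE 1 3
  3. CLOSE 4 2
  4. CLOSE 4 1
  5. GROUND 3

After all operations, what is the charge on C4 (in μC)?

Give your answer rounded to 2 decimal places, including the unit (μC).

Initial: C1(3μF, Q=11μC, V=3.67V), C2(3μF, Q=6μC, V=2.00V), C3(1μF, Q=7μC, V=7.00V), C4(6μF, Q=19μC, V=3.17V)
Op 1: CLOSE 1-3: Q_total=18.00, C_total=4.00, V=4.50; Q1=13.50, Q3=4.50; dissipated=4.167
Op 2: CLOSE 1-3: Q_total=18.00, C_total=4.00, V=4.50; Q1=13.50, Q3=4.50; dissipated=0.000
Op 3: CLOSE 4-2: Q_total=25.00, C_total=9.00, V=2.78; Q4=16.67, Q2=8.33; dissipated=1.361
Op 4: CLOSE 4-1: Q_total=30.17, C_total=9.00, V=3.35; Q4=20.11, Q1=10.06; dissipated=2.966
Op 5: GROUND 3: Q3=0; energy lost=10.125
Final charges: Q1=10.06, Q2=8.33, Q3=0.00, Q4=20.11

Answer: 20.11 μC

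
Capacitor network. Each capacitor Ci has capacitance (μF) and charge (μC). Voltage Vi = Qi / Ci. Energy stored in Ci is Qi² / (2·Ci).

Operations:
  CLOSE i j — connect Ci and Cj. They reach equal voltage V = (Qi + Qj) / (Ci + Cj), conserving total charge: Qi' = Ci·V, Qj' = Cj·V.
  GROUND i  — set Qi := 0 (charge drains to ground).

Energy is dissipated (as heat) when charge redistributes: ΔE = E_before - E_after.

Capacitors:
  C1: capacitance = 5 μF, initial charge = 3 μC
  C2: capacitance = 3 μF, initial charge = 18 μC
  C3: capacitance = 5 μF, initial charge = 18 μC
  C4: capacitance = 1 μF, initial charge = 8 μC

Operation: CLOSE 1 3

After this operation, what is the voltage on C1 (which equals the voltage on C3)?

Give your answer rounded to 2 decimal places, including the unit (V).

Answer: 2.10 V

Derivation:
Initial: C1(5μF, Q=3μC, V=0.60V), C2(3μF, Q=18μC, V=6.00V), C3(5μF, Q=18μC, V=3.60V), C4(1μF, Q=8μC, V=8.00V)
Op 1: CLOSE 1-3: Q_total=21.00, C_total=10.00, V=2.10; Q1=10.50, Q3=10.50; dissipated=11.250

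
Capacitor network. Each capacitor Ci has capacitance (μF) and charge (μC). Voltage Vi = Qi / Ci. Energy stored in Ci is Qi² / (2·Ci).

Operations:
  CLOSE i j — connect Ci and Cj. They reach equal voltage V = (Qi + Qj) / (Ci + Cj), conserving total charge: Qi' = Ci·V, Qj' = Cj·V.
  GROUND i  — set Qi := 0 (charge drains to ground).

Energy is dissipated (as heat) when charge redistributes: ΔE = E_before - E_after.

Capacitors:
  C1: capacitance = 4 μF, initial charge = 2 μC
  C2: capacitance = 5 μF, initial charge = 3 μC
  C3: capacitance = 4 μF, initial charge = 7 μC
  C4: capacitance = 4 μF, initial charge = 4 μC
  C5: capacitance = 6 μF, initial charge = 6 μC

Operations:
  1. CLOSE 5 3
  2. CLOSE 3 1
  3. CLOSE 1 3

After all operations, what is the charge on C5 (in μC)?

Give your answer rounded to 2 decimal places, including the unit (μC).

Answer: 7.80 μC

Derivation:
Initial: C1(4μF, Q=2μC, V=0.50V), C2(5μF, Q=3μC, V=0.60V), C3(4μF, Q=7μC, V=1.75V), C4(4μF, Q=4μC, V=1.00V), C5(6μF, Q=6μC, V=1.00V)
Op 1: CLOSE 5-3: Q_total=13.00, C_total=10.00, V=1.30; Q5=7.80, Q3=5.20; dissipated=0.675
Op 2: CLOSE 3-1: Q_total=7.20, C_total=8.00, V=0.90; Q3=3.60, Q1=3.60; dissipated=0.640
Op 3: CLOSE 1-3: Q_total=7.20, C_total=8.00, V=0.90; Q1=3.60, Q3=3.60; dissipated=0.000
Final charges: Q1=3.60, Q2=3.00, Q3=3.60, Q4=4.00, Q5=7.80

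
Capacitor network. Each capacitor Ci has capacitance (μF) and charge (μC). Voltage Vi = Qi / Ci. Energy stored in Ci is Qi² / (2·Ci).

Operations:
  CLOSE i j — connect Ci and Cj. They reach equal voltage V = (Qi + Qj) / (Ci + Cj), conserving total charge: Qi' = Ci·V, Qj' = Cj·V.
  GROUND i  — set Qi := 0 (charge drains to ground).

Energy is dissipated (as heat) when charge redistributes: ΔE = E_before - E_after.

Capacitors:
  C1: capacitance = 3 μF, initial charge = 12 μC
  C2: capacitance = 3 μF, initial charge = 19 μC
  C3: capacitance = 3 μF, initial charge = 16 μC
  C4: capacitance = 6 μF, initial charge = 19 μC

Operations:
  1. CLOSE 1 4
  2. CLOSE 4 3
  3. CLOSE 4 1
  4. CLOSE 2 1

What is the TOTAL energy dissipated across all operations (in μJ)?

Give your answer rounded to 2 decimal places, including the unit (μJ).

Answer: 9.23 μJ

Derivation:
Initial: C1(3μF, Q=12μC, V=4.00V), C2(3μF, Q=19μC, V=6.33V), C3(3μF, Q=16μC, V=5.33V), C4(6μF, Q=19μC, V=3.17V)
Op 1: CLOSE 1-4: Q_total=31.00, C_total=9.00, V=3.44; Q1=10.33, Q4=20.67; dissipated=0.694
Op 2: CLOSE 4-3: Q_total=36.67, C_total=9.00, V=4.07; Q4=24.44, Q3=12.22; dissipated=3.568
Op 3: CLOSE 4-1: Q_total=34.78, C_total=9.00, V=3.86; Q4=23.19, Q1=11.59; dissipated=0.396
Op 4: CLOSE 2-1: Q_total=30.59, C_total=6.00, V=5.10; Q2=15.30, Q1=15.30; dissipated=4.572
Total dissipated: 9.231 μJ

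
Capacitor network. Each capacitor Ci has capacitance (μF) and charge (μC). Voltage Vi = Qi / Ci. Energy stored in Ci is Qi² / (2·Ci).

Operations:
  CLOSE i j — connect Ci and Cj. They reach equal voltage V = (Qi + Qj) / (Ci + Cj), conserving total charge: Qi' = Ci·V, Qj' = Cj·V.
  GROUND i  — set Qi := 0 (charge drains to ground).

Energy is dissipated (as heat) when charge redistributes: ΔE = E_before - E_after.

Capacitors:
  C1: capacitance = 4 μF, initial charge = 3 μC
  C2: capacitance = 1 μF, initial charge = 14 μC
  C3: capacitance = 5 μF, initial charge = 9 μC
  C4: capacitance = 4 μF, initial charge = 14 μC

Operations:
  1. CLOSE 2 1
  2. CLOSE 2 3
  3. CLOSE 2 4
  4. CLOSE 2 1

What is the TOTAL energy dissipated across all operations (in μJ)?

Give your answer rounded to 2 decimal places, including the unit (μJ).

Initial: C1(4μF, Q=3μC, V=0.75V), C2(1μF, Q=14μC, V=14.00V), C3(5μF, Q=9μC, V=1.80V), C4(4μF, Q=14μC, V=3.50V)
Op 1: CLOSE 2-1: Q_total=17.00, C_total=5.00, V=3.40; Q2=3.40, Q1=13.60; dissipated=70.225
Op 2: CLOSE 2-3: Q_total=12.40, C_total=6.00, V=2.07; Q2=2.07, Q3=10.33; dissipated=1.067
Op 3: CLOSE 2-4: Q_total=16.07, C_total=5.00, V=3.21; Q2=3.21, Q4=12.85; dissipated=0.822
Op 4: CLOSE 2-1: Q_total=16.81, C_total=5.00, V=3.36; Q2=3.36, Q1=13.45; dissipated=0.014
Total dissipated: 72.127 μJ

Answer: 72.13 μJ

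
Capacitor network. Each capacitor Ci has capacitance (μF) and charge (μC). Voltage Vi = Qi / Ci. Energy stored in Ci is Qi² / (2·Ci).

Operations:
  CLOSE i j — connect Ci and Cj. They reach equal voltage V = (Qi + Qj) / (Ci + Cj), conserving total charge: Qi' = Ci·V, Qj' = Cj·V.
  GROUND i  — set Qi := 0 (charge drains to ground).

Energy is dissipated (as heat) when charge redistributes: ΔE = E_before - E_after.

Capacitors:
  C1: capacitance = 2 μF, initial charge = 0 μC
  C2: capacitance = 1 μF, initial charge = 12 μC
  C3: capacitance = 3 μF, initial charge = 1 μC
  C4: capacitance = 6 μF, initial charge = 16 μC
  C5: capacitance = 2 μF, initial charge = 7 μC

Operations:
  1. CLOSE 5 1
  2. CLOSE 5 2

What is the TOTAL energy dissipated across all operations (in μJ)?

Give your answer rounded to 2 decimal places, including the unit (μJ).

Initial: C1(2μF, Q=0μC, V=0.00V), C2(1μF, Q=12μC, V=12.00V), C3(3μF, Q=1μC, V=0.33V), C4(6μF, Q=16μC, V=2.67V), C5(2μF, Q=7μC, V=3.50V)
Op 1: CLOSE 5-1: Q_total=7.00, C_total=4.00, V=1.75; Q5=3.50, Q1=3.50; dissipated=6.125
Op 2: CLOSE 5-2: Q_total=15.50, C_total=3.00, V=5.17; Q5=10.33, Q2=5.17; dissipated=35.021
Total dissipated: 41.146 μJ

Answer: 41.15 μJ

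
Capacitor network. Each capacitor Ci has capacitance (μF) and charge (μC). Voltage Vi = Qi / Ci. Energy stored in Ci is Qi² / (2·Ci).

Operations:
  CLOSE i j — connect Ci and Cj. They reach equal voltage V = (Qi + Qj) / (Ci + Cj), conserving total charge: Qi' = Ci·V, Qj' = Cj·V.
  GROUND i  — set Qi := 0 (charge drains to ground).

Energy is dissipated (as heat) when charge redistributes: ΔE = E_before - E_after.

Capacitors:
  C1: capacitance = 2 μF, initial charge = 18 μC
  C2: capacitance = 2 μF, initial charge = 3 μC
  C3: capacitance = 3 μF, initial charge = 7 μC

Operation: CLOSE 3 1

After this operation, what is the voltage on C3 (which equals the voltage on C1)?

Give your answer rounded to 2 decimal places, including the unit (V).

Initial: C1(2μF, Q=18μC, V=9.00V), C2(2μF, Q=3μC, V=1.50V), C3(3μF, Q=7μC, V=2.33V)
Op 1: CLOSE 3-1: Q_total=25.00, C_total=5.00, V=5.00; Q3=15.00, Q1=10.00; dissipated=26.667

Answer: 5.00 V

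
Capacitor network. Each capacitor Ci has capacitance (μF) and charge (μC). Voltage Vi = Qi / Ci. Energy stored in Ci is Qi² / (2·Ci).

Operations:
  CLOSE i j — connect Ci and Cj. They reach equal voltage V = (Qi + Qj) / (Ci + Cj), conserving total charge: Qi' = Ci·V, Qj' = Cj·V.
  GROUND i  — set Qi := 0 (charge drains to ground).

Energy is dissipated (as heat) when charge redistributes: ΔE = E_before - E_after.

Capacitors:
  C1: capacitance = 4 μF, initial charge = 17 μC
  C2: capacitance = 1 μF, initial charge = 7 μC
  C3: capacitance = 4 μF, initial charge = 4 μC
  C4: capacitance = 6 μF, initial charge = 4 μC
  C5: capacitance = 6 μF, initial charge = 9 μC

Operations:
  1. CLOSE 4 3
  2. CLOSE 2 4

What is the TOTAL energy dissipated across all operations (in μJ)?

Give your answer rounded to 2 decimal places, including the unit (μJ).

Initial: C1(4μF, Q=17μC, V=4.25V), C2(1μF, Q=7μC, V=7.00V), C3(4μF, Q=4μC, V=1.00V), C4(6μF, Q=4μC, V=0.67V), C5(6μF, Q=9μC, V=1.50V)
Op 1: CLOSE 4-3: Q_total=8.00, C_total=10.00, V=0.80; Q4=4.80, Q3=3.20; dissipated=0.133
Op 2: CLOSE 2-4: Q_total=11.80, C_total=7.00, V=1.69; Q2=1.69, Q4=10.11; dissipated=16.474
Total dissipated: 16.608 μJ

Answer: 16.61 μJ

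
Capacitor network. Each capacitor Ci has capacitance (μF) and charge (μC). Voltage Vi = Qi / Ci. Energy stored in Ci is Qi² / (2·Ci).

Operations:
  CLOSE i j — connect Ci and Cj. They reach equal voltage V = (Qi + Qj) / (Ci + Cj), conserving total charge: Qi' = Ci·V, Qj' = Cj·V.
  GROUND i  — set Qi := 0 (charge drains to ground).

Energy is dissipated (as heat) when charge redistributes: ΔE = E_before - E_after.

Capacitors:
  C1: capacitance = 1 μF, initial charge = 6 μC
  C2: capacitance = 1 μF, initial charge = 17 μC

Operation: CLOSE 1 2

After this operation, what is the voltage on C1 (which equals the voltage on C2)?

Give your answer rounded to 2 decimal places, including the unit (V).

Initial: C1(1μF, Q=6μC, V=6.00V), C2(1μF, Q=17μC, V=17.00V)
Op 1: CLOSE 1-2: Q_total=23.00, C_total=2.00, V=11.50; Q1=11.50, Q2=11.50; dissipated=30.250

Answer: 11.50 V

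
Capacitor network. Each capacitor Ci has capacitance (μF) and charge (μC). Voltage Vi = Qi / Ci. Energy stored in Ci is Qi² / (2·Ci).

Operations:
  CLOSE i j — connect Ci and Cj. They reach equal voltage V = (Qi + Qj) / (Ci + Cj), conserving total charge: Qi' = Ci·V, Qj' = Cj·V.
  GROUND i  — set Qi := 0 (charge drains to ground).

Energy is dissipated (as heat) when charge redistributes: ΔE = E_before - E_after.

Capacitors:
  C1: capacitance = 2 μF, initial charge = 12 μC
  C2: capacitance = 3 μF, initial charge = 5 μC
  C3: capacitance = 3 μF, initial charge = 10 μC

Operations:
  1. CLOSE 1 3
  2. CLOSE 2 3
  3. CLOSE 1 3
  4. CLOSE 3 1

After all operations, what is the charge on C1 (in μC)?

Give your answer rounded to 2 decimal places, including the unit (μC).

Initial: C1(2μF, Q=12μC, V=6.00V), C2(3μF, Q=5μC, V=1.67V), C3(3μF, Q=10μC, V=3.33V)
Op 1: CLOSE 1-3: Q_total=22.00, C_total=5.00, V=4.40; Q1=8.80, Q3=13.20; dissipated=4.267
Op 2: CLOSE 2-3: Q_total=18.20, C_total=6.00, V=3.03; Q2=9.10, Q3=9.10; dissipated=5.603
Op 3: CLOSE 1-3: Q_total=17.90, C_total=5.00, V=3.58; Q1=7.16, Q3=10.74; dissipated=1.121
Op 4: CLOSE 3-1: Q_total=17.90, C_total=5.00, V=3.58; Q3=10.74, Q1=7.16; dissipated=0.000
Final charges: Q1=7.16, Q2=9.10, Q3=10.74

Answer: 7.16 μC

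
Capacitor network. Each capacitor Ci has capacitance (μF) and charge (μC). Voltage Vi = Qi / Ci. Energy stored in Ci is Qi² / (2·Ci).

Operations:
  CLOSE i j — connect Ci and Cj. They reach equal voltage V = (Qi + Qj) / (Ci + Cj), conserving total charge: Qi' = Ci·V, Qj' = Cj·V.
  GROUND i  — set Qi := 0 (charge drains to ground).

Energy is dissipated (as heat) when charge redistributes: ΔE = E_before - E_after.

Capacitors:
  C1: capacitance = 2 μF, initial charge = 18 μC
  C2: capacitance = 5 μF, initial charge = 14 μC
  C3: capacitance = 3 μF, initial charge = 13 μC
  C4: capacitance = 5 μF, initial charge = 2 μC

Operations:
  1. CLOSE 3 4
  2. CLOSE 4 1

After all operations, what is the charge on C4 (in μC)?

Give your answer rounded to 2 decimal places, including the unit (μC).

Initial: C1(2μF, Q=18μC, V=9.00V), C2(5μF, Q=14μC, V=2.80V), C3(3μF, Q=13μC, V=4.33V), C4(5μF, Q=2μC, V=0.40V)
Op 1: CLOSE 3-4: Q_total=15.00, C_total=8.00, V=1.88; Q3=5.62, Q4=9.38; dissipated=14.504
Op 2: CLOSE 4-1: Q_total=27.38, C_total=7.00, V=3.91; Q4=19.55, Q1=7.82; dissipated=36.261
Final charges: Q1=7.82, Q2=14.00, Q3=5.62, Q4=19.55

Answer: 19.55 μC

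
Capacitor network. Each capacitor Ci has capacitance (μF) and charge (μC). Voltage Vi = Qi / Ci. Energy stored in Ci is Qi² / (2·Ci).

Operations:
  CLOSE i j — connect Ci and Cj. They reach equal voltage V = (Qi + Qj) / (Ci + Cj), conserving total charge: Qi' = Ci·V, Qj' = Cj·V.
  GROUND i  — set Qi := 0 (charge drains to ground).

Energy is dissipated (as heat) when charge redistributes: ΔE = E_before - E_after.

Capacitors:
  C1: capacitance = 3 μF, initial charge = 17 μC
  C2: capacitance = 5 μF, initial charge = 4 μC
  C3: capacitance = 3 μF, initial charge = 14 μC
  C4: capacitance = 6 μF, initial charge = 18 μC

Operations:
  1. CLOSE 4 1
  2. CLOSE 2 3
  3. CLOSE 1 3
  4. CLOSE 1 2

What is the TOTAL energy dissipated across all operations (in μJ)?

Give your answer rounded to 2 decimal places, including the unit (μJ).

Initial: C1(3μF, Q=17μC, V=5.67V), C2(5μF, Q=4μC, V=0.80V), C3(3μF, Q=14μC, V=4.67V), C4(6μF, Q=18μC, V=3.00V)
Op 1: CLOSE 4-1: Q_total=35.00, C_total=9.00, V=3.89; Q4=23.33, Q1=11.67; dissipated=7.111
Op 2: CLOSE 2-3: Q_total=18.00, C_total=8.00, V=2.25; Q2=11.25, Q3=6.75; dissipated=14.017
Op 3: CLOSE 1-3: Q_total=18.42, C_total=6.00, V=3.07; Q1=9.21, Q3=9.21; dissipated=2.014
Op 4: CLOSE 1-2: Q_total=20.46, C_total=8.00, V=2.56; Q1=7.67, Q2=12.79; dissipated=0.630
Total dissipated: 23.772 μJ

Answer: 23.77 μJ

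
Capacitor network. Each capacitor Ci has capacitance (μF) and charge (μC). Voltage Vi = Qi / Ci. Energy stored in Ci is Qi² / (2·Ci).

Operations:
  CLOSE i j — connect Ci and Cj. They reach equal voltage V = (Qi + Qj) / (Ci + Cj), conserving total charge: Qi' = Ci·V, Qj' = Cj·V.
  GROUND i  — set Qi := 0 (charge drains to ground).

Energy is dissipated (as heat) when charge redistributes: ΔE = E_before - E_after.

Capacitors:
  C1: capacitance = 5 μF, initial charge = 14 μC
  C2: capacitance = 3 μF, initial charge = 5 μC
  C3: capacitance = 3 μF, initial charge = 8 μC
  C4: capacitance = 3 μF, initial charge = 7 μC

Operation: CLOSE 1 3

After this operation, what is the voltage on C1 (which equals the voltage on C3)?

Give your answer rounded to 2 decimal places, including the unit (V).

Initial: C1(5μF, Q=14μC, V=2.80V), C2(3μF, Q=5μC, V=1.67V), C3(3μF, Q=8μC, V=2.67V), C4(3μF, Q=7μC, V=2.33V)
Op 1: CLOSE 1-3: Q_total=22.00, C_total=8.00, V=2.75; Q1=13.75, Q3=8.25; dissipated=0.017

Answer: 2.75 V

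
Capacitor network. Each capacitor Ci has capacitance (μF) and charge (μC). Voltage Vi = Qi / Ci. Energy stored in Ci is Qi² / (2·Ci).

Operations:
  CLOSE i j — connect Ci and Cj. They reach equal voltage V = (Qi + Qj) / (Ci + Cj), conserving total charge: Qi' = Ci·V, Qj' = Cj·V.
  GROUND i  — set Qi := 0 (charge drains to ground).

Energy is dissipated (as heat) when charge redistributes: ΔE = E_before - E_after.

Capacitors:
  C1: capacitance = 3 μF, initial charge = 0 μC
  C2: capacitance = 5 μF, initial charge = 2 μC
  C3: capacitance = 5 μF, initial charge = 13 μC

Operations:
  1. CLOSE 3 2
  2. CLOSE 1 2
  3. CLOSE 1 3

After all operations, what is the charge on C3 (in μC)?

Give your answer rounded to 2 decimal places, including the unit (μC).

Initial: C1(3μF, Q=0μC, V=0.00V), C2(5μF, Q=2μC, V=0.40V), C3(5μF, Q=13μC, V=2.60V)
Op 1: CLOSE 3-2: Q_total=15.00, C_total=10.00, V=1.50; Q3=7.50, Q2=7.50; dissipated=6.050
Op 2: CLOSE 1-2: Q_total=7.50, C_total=8.00, V=0.94; Q1=2.81, Q2=4.69; dissipated=2.109
Op 3: CLOSE 1-3: Q_total=10.31, C_total=8.00, V=1.29; Q1=3.87, Q3=6.45; dissipated=0.297
Final charges: Q1=3.87, Q2=4.69, Q3=6.45

Answer: 6.45 μC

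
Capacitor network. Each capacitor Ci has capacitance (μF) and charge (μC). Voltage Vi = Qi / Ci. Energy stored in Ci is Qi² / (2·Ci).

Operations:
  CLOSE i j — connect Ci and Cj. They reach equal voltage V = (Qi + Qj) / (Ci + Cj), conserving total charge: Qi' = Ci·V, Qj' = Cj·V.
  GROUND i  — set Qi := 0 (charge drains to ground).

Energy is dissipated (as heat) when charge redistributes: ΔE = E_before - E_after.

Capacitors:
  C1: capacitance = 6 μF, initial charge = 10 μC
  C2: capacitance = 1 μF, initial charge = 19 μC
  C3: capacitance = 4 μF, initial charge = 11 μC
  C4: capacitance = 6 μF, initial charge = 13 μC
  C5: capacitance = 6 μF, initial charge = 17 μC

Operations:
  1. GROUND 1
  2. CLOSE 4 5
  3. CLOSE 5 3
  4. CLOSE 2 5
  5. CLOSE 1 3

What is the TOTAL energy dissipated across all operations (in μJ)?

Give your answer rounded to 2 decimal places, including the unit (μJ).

Answer: 132.46 μJ

Derivation:
Initial: C1(6μF, Q=10μC, V=1.67V), C2(1μF, Q=19μC, V=19.00V), C3(4μF, Q=11μC, V=2.75V), C4(6μF, Q=13μC, V=2.17V), C5(6μF, Q=17μC, V=2.83V)
Op 1: GROUND 1: Q1=0; energy lost=8.333
Op 2: CLOSE 4-5: Q_total=30.00, C_total=12.00, V=2.50; Q4=15.00, Q5=15.00; dissipated=0.667
Op 3: CLOSE 5-3: Q_total=26.00, C_total=10.00, V=2.60; Q5=15.60, Q3=10.40; dissipated=0.075
Op 4: CLOSE 2-5: Q_total=34.60, C_total=7.00, V=4.94; Q2=4.94, Q5=29.66; dissipated=115.269
Op 5: CLOSE 1-3: Q_total=10.40, C_total=10.00, V=1.04; Q1=6.24, Q3=4.16; dissipated=8.112
Total dissipated: 132.456 μJ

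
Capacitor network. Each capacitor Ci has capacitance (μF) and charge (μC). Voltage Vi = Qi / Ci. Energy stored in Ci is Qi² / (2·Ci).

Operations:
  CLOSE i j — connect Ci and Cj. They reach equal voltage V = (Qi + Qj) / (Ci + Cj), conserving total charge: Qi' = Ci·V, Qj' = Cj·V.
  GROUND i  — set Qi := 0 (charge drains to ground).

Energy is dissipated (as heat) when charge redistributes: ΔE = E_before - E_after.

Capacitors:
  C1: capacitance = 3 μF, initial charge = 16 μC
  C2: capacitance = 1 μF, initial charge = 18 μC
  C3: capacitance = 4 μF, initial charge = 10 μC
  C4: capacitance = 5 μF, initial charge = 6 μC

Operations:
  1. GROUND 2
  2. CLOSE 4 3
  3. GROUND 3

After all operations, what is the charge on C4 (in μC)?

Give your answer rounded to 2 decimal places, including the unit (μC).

Answer: 8.89 μC

Derivation:
Initial: C1(3μF, Q=16μC, V=5.33V), C2(1μF, Q=18μC, V=18.00V), C3(4μF, Q=10μC, V=2.50V), C4(5μF, Q=6μC, V=1.20V)
Op 1: GROUND 2: Q2=0; energy lost=162.000
Op 2: CLOSE 4-3: Q_total=16.00, C_total=9.00, V=1.78; Q4=8.89, Q3=7.11; dissipated=1.878
Op 3: GROUND 3: Q3=0; energy lost=6.321
Final charges: Q1=16.00, Q2=0.00, Q3=0.00, Q4=8.89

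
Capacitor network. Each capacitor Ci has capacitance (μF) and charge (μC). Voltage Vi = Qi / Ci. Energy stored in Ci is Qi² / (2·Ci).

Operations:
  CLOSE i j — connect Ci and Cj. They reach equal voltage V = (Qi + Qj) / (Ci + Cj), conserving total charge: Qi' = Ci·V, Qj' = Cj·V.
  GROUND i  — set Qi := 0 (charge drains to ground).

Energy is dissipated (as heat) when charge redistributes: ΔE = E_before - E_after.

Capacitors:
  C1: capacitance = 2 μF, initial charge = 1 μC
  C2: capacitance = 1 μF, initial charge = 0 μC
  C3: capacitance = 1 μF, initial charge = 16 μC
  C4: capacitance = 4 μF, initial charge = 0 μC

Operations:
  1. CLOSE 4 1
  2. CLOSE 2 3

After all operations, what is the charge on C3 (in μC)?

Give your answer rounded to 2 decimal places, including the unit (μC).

Answer: 8.00 μC

Derivation:
Initial: C1(2μF, Q=1μC, V=0.50V), C2(1μF, Q=0μC, V=0.00V), C3(1μF, Q=16μC, V=16.00V), C4(4μF, Q=0μC, V=0.00V)
Op 1: CLOSE 4-1: Q_total=1.00, C_total=6.00, V=0.17; Q4=0.67, Q1=0.33; dissipated=0.167
Op 2: CLOSE 2-3: Q_total=16.00, C_total=2.00, V=8.00; Q2=8.00, Q3=8.00; dissipated=64.000
Final charges: Q1=0.33, Q2=8.00, Q3=8.00, Q4=0.67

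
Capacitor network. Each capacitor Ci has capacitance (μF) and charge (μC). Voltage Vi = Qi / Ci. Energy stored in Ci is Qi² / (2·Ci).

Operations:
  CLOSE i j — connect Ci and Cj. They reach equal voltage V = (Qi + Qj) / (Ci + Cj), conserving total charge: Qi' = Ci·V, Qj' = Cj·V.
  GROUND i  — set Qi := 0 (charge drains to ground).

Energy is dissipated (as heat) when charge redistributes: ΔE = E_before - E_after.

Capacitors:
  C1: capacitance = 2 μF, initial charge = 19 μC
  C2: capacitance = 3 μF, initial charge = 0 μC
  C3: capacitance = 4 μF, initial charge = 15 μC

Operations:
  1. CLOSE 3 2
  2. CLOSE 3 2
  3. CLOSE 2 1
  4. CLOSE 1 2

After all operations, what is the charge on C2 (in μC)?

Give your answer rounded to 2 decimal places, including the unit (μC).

Answer: 15.26 μC

Derivation:
Initial: C1(2μF, Q=19μC, V=9.50V), C2(3μF, Q=0μC, V=0.00V), C3(4μF, Q=15μC, V=3.75V)
Op 1: CLOSE 3-2: Q_total=15.00, C_total=7.00, V=2.14; Q3=8.57, Q2=6.43; dissipated=12.054
Op 2: CLOSE 3-2: Q_total=15.00, C_total=7.00, V=2.14; Q3=8.57, Q2=6.43; dissipated=0.000
Op 3: CLOSE 2-1: Q_total=25.43, C_total=5.00, V=5.09; Q2=15.26, Q1=10.17; dissipated=32.477
Op 4: CLOSE 1-2: Q_total=25.43, C_total=5.00, V=5.09; Q1=10.17, Q2=15.26; dissipated=0.000
Final charges: Q1=10.17, Q2=15.26, Q3=8.57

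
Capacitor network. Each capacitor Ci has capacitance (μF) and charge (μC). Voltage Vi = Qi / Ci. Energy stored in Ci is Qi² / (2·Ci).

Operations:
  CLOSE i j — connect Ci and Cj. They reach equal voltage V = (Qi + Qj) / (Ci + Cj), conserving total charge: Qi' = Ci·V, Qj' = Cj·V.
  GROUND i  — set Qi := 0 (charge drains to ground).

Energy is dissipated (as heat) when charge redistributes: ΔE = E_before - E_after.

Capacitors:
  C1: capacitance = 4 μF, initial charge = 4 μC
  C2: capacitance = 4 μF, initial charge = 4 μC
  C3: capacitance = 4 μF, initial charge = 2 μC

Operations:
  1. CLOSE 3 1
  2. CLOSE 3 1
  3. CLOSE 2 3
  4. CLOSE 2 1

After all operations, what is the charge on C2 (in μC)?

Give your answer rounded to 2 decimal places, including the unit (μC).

Initial: C1(4μF, Q=4μC, V=1.00V), C2(4μF, Q=4μC, V=1.00V), C3(4μF, Q=2μC, V=0.50V)
Op 1: CLOSE 3-1: Q_total=6.00, C_total=8.00, V=0.75; Q3=3.00, Q1=3.00; dissipated=0.250
Op 2: CLOSE 3-1: Q_total=6.00, C_total=8.00, V=0.75; Q3=3.00, Q1=3.00; dissipated=0.000
Op 3: CLOSE 2-3: Q_total=7.00, C_total=8.00, V=0.88; Q2=3.50, Q3=3.50; dissipated=0.062
Op 4: CLOSE 2-1: Q_total=6.50, C_total=8.00, V=0.81; Q2=3.25, Q1=3.25; dissipated=0.016
Final charges: Q1=3.25, Q2=3.25, Q3=3.50

Answer: 3.25 μC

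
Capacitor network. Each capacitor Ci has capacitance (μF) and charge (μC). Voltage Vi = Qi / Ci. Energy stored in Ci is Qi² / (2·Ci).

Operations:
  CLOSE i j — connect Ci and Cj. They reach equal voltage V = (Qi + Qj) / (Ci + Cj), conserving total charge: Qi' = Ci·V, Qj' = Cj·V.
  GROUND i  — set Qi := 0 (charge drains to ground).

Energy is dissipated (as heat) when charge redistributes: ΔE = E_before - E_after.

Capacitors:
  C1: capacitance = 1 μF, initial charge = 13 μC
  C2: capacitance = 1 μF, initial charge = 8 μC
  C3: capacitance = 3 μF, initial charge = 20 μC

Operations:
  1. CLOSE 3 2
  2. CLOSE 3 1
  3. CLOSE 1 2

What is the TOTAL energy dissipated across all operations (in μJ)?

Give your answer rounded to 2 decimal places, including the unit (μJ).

Initial: C1(1μF, Q=13μC, V=13.00V), C2(1μF, Q=8μC, V=8.00V), C3(3μF, Q=20μC, V=6.67V)
Op 1: CLOSE 3-2: Q_total=28.00, C_total=4.00, V=7.00; Q3=21.00, Q2=7.00; dissipated=0.667
Op 2: CLOSE 3-1: Q_total=34.00, C_total=4.00, V=8.50; Q3=25.50, Q1=8.50; dissipated=13.500
Op 3: CLOSE 1-2: Q_total=15.50, C_total=2.00, V=7.75; Q1=7.75, Q2=7.75; dissipated=0.562
Total dissipated: 14.729 μJ

Answer: 14.73 μJ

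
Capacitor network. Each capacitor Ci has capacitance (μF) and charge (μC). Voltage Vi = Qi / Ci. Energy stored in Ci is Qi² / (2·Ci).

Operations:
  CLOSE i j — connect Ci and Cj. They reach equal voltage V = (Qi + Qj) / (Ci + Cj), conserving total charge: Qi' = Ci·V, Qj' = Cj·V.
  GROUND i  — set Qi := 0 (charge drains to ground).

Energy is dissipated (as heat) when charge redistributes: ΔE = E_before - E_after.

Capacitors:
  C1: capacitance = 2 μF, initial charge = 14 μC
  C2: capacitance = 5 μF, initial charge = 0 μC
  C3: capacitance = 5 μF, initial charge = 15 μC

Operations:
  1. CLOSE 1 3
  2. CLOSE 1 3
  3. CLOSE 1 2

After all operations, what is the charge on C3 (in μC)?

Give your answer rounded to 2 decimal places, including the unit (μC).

Initial: C1(2μF, Q=14μC, V=7.00V), C2(5μF, Q=0μC, V=0.00V), C3(5μF, Q=15μC, V=3.00V)
Op 1: CLOSE 1-3: Q_total=29.00, C_total=7.00, V=4.14; Q1=8.29, Q3=20.71; dissipated=11.429
Op 2: CLOSE 1-3: Q_total=29.00, C_total=7.00, V=4.14; Q1=8.29, Q3=20.71; dissipated=0.000
Op 3: CLOSE 1-2: Q_total=8.29, C_total=7.00, V=1.18; Q1=2.37, Q2=5.92; dissipated=12.259
Final charges: Q1=2.37, Q2=5.92, Q3=20.71

Answer: 20.71 μC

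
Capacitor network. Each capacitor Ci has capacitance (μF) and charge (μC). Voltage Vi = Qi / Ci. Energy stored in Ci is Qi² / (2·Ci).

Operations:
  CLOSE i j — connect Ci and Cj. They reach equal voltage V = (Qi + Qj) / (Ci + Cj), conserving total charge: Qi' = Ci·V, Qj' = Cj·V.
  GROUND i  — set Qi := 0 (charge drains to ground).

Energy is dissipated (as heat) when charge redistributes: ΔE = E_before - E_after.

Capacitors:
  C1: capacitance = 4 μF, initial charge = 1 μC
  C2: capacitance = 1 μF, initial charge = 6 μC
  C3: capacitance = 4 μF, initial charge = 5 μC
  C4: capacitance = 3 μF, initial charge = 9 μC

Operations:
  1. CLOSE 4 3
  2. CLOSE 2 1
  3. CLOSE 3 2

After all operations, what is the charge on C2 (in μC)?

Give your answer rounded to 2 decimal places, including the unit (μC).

Initial: C1(4μF, Q=1μC, V=0.25V), C2(1μF, Q=6μC, V=6.00V), C3(4μF, Q=5μC, V=1.25V), C4(3μF, Q=9μC, V=3.00V)
Op 1: CLOSE 4-3: Q_total=14.00, C_total=7.00, V=2.00; Q4=6.00, Q3=8.00; dissipated=2.625
Op 2: CLOSE 2-1: Q_total=7.00, C_total=5.00, V=1.40; Q2=1.40, Q1=5.60; dissipated=13.225
Op 3: CLOSE 3-2: Q_total=9.40, C_total=5.00, V=1.88; Q3=7.52, Q2=1.88; dissipated=0.144
Final charges: Q1=5.60, Q2=1.88, Q3=7.52, Q4=6.00

Answer: 1.88 μC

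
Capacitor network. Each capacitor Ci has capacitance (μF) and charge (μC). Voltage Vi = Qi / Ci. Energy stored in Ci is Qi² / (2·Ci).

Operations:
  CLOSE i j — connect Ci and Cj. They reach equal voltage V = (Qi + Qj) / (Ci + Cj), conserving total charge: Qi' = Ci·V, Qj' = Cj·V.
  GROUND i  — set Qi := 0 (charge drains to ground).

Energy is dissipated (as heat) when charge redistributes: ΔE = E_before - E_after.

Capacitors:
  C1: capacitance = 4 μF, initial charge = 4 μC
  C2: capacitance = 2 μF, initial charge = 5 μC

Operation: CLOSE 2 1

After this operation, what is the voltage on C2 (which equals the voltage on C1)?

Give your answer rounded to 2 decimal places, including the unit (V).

Answer: 1.50 V

Derivation:
Initial: C1(4μF, Q=4μC, V=1.00V), C2(2μF, Q=5μC, V=2.50V)
Op 1: CLOSE 2-1: Q_total=9.00, C_total=6.00, V=1.50; Q2=3.00, Q1=6.00; dissipated=1.500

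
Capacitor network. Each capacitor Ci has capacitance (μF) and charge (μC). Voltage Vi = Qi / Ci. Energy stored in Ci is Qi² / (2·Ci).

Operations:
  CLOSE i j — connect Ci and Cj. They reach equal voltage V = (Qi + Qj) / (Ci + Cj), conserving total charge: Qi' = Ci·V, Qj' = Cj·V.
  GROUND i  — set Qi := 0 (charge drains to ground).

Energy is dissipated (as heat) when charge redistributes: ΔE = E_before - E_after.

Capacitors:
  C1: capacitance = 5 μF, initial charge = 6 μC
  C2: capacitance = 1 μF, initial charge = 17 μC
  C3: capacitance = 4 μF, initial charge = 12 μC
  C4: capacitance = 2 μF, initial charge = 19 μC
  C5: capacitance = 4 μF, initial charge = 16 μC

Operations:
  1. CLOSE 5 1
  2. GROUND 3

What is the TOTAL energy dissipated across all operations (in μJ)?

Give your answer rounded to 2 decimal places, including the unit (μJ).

Initial: C1(5μF, Q=6μC, V=1.20V), C2(1μF, Q=17μC, V=17.00V), C3(4μF, Q=12μC, V=3.00V), C4(2μF, Q=19μC, V=9.50V), C5(4μF, Q=16μC, V=4.00V)
Op 1: CLOSE 5-1: Q_total=22.00, C_total=9.00, V=2.44; Q5=9.78, Q1=12.22; dissipated=8.711
Op 2: GROUND 3: Q3=0; energy lost=18.000
Total dissipated: 26.711 μJ

Answer: 26.71 μJ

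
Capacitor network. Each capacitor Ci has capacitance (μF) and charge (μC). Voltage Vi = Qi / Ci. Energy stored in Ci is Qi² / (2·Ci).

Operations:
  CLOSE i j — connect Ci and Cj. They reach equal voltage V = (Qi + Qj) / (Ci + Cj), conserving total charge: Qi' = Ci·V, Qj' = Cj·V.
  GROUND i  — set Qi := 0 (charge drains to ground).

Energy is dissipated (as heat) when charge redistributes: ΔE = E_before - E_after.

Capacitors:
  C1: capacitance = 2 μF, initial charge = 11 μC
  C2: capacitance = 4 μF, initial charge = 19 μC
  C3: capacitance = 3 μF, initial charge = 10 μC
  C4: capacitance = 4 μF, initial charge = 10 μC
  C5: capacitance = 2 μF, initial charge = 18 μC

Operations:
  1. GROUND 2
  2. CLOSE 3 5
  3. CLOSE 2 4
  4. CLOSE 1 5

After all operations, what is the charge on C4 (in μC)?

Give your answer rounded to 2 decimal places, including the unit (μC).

Answer: 5.00 μC

Derivation:
Initial: C1(2μF, Q=11μC, V=5.50V), C2(4μF, Q=19μC, V=4.75V), C3(3μF, Q=10μC, V=3.33V), C4(4μF, Q=10μC, V=2.50V), C5(2μF, Q=18μC, V=9.00V)
Op 1: GROUND 2: Q2=0; energy lost=45.125
Op 2: CLOSE 3-5: Q_total=28.00, C_total=5.00, V=5.60; Q3=16.80, Q5=11.20; dissipated=19.267
Op 3: CLOSE 2-4: Q_total=10.00, C_total=8.00, V=1.25; Q2=5.00, Q4=5.00; dissipated=6.250
Op 4: CLOSE 1-5: Q_total=22.20, C_total=4.00, V=5.55; Q1=11.10, Q5=11.10; dissipated=0.005
Final charges: Q1=11.10, Q2=5.00, Q3=16.80, Q4=5.00, Q5=11.10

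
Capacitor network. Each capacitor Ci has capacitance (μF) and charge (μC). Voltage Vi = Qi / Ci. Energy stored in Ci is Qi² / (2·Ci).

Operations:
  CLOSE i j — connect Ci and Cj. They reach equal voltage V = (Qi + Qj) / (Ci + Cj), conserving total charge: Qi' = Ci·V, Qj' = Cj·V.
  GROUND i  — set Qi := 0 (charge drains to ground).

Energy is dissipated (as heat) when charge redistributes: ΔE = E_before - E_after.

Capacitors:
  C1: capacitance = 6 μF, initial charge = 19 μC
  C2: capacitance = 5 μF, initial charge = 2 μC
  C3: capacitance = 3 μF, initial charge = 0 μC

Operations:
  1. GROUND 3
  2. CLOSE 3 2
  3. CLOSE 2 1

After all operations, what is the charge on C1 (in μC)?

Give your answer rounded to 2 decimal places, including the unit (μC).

Answer: 11.05 μC

Derivation:
Initial: C1(6μF, Q=19μC, V=3.17V), C2(5μF, Q=2μC, V=0.40V), C3(3μF, Q=0μC, V=0.00V)
Op 1: GROUND 3: Q3=0; energy lost=0.000
Op 2: CLOSE 3-2: Q_total=2.00, C_total=8.00, V=0.25; Q3=0.75, Q2=1.25; dissipated=0.150
Op 3: CLOSE 2-1: Q_total=20.25, C_total=11.00, V=1.84; Q2=9.20, Q1=11.05; dissipated=11.600
Final charges: Q1=11.05, Q2=9.20, Q3=0.75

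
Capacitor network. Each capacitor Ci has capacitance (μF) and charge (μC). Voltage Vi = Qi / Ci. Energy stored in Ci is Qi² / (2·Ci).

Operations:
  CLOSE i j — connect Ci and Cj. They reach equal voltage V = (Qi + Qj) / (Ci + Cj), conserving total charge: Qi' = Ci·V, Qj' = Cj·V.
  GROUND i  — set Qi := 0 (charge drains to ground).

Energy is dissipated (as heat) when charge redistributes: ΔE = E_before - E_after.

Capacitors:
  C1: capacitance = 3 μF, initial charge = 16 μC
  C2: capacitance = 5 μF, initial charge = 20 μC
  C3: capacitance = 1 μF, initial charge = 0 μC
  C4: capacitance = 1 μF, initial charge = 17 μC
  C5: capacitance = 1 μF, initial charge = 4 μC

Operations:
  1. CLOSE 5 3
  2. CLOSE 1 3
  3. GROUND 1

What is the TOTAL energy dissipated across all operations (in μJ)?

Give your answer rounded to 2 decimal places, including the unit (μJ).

Answer: 38.54 μJ

Derivation:
Initial: C1(3μF, Q=16μC, V=5.33V), C2(5μF, Q=20μC, V=4.00V), C3(1μF, Q=0μC, V=0.00V), C4(1μF, Q=17μC, V=17.00V), C5(1μF, Q=4μC, V=4.00V)
Op 1: CLOSE 5-3: Q_total=4.00, C_total=2.00, V=2.00; Q5=2.00, Q3=2.00; dissipated=4.000
Op 2: CLOSE 1-3: Q_total=18.00, C_total=4.00, V=4.50; Q1=13.50, Q3=4.50; dissipated=4.167
Op 3: GROUND 1: Q1=0; energy lost=30.375
Total dissipated: 38.542 μJ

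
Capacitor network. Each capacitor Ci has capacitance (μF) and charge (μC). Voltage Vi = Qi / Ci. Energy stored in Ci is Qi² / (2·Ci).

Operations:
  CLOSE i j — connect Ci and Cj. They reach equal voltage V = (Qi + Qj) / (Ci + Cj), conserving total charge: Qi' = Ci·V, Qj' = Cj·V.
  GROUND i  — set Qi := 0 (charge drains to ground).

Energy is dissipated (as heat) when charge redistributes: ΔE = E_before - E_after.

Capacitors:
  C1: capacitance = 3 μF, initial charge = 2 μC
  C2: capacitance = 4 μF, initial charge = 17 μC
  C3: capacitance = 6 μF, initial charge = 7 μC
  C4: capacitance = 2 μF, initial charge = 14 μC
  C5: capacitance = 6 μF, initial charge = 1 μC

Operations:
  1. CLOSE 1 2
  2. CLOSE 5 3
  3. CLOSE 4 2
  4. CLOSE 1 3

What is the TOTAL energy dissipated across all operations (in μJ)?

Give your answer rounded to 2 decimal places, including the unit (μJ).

Initial: C1(3μF, Q=2μC, V=0.67V), C2(4μF, Q=17μC, V=4.25V), C3(6μF, Q=7μC, V=1.17V), C4(2μF, Q=14μC, V=7.00V), C5(6μF, Q=1μC, V=0.17V)
Op 1: CLOSE 1-2: Q_total=19.00, C_total=7.00, V=2.71; Q1=8.14, Q2=10.86; dissipated=11.006
Op 2: CLOSE 5-3: Q_total=8.00, C_total=12.00, V=0.67; Q5=4.00, Q3=4.00; dissipated=1.500
Op 3: CLOSE 4-2: Q_total=24.86, C_total=6.00, V=4.14; Q4=8.29, Q2=16.57; dissipated=12.245
Op 4: CLOSE 1-3: Q_total=12.14, C_total=9.00, V=1.35; Q1=4.05, Q3=8.10; dissipated=4.193
Total dissipated: 28.944 μJ

Answer: 28.94 μJ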